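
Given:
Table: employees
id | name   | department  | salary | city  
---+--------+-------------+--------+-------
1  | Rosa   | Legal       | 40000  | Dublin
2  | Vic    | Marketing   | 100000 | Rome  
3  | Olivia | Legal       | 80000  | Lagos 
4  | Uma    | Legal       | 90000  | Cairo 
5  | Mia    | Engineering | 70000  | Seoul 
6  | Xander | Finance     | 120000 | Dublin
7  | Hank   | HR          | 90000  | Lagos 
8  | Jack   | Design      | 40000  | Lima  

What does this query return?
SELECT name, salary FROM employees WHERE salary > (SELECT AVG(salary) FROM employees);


Subquery: AVG(salary) = 78750.0
Filtering: salary > 78750.0
  Vic (100000) -> MATCH
  Olivia (80000) -> MATCH
  Uma (90000) -> MATCH
  Xander (120000) -> MATCH
  Hank (90000) -> MATCH


5 rows:
Vic, 100000
Olivia, 80000
Uma, 90000
Xander, 120000
Hank, 90000


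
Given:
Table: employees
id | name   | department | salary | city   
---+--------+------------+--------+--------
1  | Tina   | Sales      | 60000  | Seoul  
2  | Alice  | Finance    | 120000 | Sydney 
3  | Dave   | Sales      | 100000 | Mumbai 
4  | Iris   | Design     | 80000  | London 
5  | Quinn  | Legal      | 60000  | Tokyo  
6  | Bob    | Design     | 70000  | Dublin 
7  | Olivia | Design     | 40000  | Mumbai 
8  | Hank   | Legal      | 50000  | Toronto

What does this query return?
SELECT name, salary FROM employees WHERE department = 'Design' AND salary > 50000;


Filtering: department = 'Design' AND salary > 50000
Matching: 2 rows

2 rows:
Iris, 80000
Bob, 70000


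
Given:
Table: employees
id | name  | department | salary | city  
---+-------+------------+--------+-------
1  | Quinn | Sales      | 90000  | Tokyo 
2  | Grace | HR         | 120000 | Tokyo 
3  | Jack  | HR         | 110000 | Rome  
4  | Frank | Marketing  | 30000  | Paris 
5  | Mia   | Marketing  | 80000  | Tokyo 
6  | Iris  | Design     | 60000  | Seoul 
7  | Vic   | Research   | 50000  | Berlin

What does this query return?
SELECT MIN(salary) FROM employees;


Salaries: 90000, 120000, 110000, 30000, 80000, 60000, 50000
MIN = 30000

30000


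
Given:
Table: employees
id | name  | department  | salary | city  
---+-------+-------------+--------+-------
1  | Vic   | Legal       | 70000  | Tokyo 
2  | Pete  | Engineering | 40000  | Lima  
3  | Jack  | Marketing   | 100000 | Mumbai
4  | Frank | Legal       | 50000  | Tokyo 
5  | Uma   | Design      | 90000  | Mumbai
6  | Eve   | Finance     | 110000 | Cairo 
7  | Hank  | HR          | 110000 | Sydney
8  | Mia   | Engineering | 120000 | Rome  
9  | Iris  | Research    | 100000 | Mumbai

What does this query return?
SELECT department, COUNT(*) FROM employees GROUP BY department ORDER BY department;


Assigning each row to its department group:
  Vic -> Legal
  Pete -> Engineering
  Jack -> Marketing
  Frank -> Legal
  Uma -> Design
  Eve -> Finance
  Hank -> HR
  Mia -> Engineering
  Iris -> Research


7 groups:
Design, 1
Engineering, 2
Finance, 1
HR, 1
Legal, 2
Marketing, 1
Research, 1


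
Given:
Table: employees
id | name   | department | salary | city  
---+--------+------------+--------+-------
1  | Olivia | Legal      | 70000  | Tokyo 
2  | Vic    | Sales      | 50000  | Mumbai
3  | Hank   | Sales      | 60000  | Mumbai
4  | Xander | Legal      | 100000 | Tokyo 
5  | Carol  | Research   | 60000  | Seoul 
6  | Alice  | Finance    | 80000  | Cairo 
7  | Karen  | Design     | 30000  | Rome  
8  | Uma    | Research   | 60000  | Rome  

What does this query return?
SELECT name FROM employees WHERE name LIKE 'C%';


LIKE 'C%' matches names starting with 'C'
Matching: 1

1 rows:
Carol


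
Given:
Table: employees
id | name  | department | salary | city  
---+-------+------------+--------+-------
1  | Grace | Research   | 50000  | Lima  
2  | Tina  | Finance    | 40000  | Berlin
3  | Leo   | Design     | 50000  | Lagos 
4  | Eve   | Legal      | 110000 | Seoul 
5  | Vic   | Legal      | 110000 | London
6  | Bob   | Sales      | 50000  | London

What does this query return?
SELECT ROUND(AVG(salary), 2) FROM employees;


SUM(salary) = 410000
COUNT = 6
ROUND(AVG, 2) = ROUND(410000 / 6, 2) = 68333.33

68333.33


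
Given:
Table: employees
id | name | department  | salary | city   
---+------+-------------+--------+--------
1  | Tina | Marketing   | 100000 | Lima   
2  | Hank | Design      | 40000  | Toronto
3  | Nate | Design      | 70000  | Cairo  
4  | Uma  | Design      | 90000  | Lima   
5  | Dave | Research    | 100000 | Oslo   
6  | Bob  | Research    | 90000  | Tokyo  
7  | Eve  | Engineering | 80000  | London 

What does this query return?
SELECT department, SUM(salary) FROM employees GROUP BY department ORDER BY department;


Summing salary within each department:
  Design: 40000 + 70000 + 90000 = 200000
  Engineering: 80000 = 80000
  Marketing: 100000 = 100000
  Research: 100000 + 90000 = 190000


4 groups:
Design, 200000
Engineering, 80000
Marketing, 100000
Research, 190000


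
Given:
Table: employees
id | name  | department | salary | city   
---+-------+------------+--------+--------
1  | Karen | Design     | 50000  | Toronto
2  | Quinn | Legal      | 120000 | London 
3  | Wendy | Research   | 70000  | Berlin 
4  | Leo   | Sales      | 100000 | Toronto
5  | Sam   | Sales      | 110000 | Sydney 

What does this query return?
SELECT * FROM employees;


SELECT * returns all 5 rows with all columns

5 rows:
1, Karen, Design, 50000, Toronto
2, Quinn, Legal, 120000, London
3, Wendy, Research, 70000, Berlin
4, Leo, Sales, 100000, Toronto
5, Sam, Sales, 110000, Sydney


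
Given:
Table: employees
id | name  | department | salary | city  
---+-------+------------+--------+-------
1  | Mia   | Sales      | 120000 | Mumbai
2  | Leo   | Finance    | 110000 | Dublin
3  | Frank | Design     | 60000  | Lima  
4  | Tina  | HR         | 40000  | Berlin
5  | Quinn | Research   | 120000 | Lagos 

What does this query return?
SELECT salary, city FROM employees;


Projecting columns: salary, city

5 rows:
120000, Mumbai
110000, Dublin
60000, Lima
40000, Berlin
120000, Lagos


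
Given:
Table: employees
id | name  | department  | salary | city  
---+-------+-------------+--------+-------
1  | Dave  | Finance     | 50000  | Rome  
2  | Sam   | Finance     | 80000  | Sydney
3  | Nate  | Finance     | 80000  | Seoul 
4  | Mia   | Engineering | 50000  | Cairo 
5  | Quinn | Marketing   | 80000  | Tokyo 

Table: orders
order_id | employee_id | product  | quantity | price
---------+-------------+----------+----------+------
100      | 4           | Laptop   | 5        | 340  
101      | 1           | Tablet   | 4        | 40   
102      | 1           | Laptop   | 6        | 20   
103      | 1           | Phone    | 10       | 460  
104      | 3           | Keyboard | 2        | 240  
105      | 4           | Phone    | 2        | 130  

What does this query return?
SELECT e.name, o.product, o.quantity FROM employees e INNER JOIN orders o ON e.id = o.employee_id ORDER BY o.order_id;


Joining employees.id = orders.employee_id:
  employee Mia (id=4) -> order Laptop
  employee Dave (id=1) -> order Tablet
  employee Dave (id=1) -> order Laptop
  employee Dave (id=1) -> order Phone
  employee Nate (id=3) -> order Keyboard
  employee Mia (id=4) -> order Phone


6 rows:
Mia, Laptop, 5
Dave, Tablet, 4
Dave, Laptop, 6
Dave, Phone, 10
Nate, Keyboard, 2
Mia, Phone, 2


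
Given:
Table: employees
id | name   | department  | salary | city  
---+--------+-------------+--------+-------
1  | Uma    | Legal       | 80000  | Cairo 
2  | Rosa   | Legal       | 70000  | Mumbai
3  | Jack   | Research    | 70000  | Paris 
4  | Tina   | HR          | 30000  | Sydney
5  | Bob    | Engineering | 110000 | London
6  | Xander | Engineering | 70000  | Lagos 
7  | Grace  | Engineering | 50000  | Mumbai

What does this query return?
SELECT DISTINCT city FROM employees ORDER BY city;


All 'city' values (row order): Cairo, Mumbai, Paris, Sydney, London, Lagos, Mumbai
Removing duplicates leaves 6 unique value(s).

6 values:
Cairo
Lagos
London
Mumbai
Paris
Sydney


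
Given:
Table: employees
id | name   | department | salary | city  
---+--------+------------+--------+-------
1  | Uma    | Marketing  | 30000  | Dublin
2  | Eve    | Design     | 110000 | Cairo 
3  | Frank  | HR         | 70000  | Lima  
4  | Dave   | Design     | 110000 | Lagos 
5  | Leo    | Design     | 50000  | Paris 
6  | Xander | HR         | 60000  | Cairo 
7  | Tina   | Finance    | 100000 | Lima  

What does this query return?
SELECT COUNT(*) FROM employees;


COUNT(*) counts all rows

7


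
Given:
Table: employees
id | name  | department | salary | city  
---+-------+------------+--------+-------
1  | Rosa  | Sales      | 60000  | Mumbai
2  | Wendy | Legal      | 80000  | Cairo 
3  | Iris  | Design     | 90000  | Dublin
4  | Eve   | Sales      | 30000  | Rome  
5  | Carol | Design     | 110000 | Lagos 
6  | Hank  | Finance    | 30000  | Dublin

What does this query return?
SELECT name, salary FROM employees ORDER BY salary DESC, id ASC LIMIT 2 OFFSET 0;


Sort by salary DESC (id ASC tiebreak), then skip 0 and take 2
Rows 1 through 2

2 rows:
Carol, 110000
Iris, 90000


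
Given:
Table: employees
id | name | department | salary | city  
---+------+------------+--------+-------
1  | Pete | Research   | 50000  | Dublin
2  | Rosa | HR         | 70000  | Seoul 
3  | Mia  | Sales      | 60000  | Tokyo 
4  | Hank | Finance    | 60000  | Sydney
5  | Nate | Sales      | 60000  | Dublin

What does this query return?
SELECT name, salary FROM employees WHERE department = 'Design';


Filtering: department = 'Design'
Matching rows: 0

Empty result set (0 rows)


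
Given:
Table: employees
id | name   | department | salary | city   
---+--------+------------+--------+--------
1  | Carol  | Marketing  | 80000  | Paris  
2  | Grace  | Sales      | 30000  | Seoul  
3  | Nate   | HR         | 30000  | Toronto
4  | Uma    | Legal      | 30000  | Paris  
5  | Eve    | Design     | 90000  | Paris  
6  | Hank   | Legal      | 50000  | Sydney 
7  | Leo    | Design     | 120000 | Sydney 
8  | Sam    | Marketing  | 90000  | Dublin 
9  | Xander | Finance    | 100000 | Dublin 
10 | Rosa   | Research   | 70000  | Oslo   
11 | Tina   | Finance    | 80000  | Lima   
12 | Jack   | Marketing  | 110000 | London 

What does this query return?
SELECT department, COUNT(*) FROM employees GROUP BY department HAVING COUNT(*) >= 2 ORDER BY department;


Groups with count >= 2:
  Design: 2 -> PASS
  Finance: 2 -> PASS
  Legal: 2 -> PASS
  Marketing: 3 -> PASS
  HR: 1 -> filtered out
  Research: 1 -> filtered out
  Sales: 1 -> filtered out


4 groups:
Design, 2
Finance, 2
Legal, 2
Marketing, 3


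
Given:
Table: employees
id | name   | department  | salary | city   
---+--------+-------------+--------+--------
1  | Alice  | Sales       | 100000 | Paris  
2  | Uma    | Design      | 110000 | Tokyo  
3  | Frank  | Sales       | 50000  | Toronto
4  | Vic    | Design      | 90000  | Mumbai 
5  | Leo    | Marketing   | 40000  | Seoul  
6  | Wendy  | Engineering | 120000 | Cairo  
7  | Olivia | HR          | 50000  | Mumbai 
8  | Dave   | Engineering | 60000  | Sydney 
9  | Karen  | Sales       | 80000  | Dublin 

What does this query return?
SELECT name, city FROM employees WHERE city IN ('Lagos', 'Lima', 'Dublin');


Filtering: city IN ('Lagos', 'Lima', 'Dublin')
Matching: 1 rows

1 rows:
Karen, Dublin


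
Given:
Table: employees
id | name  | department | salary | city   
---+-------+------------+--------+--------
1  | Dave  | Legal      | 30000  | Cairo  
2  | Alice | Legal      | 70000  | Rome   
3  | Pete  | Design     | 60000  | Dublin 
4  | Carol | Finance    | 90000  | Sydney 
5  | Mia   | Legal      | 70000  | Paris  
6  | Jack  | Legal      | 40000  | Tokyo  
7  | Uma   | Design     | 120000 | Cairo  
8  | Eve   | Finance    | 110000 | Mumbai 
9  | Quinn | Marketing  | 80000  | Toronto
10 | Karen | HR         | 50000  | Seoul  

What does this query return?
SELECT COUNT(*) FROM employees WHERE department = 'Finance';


Counting rows where department = 'Finance'
  Carol -> MATCH
  Eve -> MATCH


2


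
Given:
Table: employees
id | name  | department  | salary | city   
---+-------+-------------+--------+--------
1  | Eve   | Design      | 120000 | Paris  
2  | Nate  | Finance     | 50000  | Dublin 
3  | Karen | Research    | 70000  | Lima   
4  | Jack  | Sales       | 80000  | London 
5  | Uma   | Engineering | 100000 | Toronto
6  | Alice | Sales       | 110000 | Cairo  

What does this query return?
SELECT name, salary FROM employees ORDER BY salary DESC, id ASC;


Sorting by salary DESC, then id ASC for ties

6 rows:
Eve, 120000
Alice, 110000
Uma, 100000
Jack, 80000
Karen, 70000
Nate, 50000


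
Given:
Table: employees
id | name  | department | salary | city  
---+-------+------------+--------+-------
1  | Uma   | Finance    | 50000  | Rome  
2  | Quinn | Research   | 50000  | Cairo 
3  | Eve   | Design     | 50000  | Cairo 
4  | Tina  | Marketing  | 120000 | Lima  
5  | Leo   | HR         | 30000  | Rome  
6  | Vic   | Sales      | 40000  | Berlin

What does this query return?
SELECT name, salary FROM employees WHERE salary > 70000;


Filtering: salary > 70000
Matching: 1 rows

1 rows:
Tina, 120000


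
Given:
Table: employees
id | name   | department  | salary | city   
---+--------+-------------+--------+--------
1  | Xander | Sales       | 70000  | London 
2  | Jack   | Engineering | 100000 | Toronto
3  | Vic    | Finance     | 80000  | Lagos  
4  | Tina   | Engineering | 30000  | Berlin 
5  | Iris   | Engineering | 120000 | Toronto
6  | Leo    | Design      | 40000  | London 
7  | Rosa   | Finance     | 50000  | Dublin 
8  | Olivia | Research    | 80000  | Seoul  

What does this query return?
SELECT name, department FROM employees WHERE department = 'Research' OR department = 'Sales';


Filtering: department = 'Research' OR 'Sales'
Matching: 2 rows

2 rows:
Xander, Sales
Olivia, Research


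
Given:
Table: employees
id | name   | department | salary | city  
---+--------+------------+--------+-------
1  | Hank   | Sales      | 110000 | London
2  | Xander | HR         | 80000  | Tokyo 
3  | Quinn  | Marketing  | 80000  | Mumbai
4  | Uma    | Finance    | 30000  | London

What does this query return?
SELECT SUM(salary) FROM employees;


SUM(salary) = 110000 + 80000 + 80000 + 30000 = 300000

300000


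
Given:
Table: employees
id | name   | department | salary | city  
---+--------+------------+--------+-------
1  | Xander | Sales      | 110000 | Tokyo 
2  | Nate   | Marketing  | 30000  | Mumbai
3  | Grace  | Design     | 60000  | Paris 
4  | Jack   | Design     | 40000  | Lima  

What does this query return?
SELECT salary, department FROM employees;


Projecting columns: salary, department

4 rows:
110000, Sales
30000, Marketing
60000, Design
40000, Design


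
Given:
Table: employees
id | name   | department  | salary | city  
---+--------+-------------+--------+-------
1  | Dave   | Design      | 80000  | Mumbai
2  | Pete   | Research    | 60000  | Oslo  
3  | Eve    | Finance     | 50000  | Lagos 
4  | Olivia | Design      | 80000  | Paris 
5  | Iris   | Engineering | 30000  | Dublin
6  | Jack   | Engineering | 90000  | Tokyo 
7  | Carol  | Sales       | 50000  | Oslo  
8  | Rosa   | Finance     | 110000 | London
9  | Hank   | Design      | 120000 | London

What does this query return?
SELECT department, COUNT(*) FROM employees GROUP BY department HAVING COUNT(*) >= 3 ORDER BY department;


Groups with count >= 3:
  Design: 3 -> PASS
  Engineering: 2 -> filtered out
  Finance: 2 -> filtered out
  Research: 1 -> filtered out
  Sales: 1 -> filtered out


1 groups:
Design, 3


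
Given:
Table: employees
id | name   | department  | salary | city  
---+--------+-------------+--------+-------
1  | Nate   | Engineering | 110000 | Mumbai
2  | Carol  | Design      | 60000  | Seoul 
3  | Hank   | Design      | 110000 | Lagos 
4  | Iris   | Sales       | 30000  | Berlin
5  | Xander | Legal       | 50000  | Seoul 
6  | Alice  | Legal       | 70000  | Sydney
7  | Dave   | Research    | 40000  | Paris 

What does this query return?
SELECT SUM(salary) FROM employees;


SUM(salary) = 110000 + 60000 + 110000 + 30000 + 50000 + 70000 + 40000 = 470000

470000


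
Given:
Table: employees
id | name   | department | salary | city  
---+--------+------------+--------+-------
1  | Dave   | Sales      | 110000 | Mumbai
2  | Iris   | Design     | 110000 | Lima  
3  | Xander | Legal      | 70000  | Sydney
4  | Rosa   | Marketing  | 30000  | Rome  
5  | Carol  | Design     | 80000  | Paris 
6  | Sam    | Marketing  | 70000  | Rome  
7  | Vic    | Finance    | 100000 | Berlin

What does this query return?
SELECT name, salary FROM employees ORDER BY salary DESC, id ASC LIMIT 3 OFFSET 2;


Sort by salary DESC (id ASC tiebreak), then skip 2 and take 3
Rows 3 through 5

3 rows:
Vic, 100000
Carol, 80000
Xander, 70000


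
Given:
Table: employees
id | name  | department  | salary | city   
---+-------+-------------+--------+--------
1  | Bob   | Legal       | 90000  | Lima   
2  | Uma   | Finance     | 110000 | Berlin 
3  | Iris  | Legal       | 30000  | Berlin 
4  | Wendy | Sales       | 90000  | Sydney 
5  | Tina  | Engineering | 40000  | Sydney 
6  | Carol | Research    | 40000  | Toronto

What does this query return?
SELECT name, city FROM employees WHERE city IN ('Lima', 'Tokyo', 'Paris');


Filtering: city IN ('Lima', 'Tokyo', 'Paris')
Matching: 1 rows

1 rows:
Bob, Lima


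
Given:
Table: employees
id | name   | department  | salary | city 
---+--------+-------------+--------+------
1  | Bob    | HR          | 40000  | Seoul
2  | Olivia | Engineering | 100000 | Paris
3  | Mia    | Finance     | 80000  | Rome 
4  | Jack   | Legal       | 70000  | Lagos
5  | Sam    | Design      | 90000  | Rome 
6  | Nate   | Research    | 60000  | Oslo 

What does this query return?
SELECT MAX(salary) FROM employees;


Salaries: 40000, 100000, 80000, 70000, 90000, 60000
MAX = 100000

100000


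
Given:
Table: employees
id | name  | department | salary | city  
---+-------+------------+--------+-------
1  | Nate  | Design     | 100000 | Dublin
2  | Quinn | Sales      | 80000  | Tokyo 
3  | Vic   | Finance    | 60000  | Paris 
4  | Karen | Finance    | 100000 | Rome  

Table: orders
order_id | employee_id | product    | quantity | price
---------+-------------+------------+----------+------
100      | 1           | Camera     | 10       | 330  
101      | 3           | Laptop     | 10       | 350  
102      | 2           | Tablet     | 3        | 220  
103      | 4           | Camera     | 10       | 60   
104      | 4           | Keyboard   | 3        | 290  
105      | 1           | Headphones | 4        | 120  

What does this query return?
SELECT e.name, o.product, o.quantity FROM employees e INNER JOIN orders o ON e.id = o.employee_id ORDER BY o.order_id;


Joining employees.id = orders.employee_id:
  employee Nate (id=1) -> order Camera
  employee Vic (id=3) -> order Laptop
  employee Quinn (id=2) -> order Tablet
  employee Karen (id=4) -> order Camera
  employee Karen (id=4) -> order Keyboard
  employee Nate (id=1) -> order Headphones


6 rows:
Nate, Camera, 10
Vic, Laptop, 10
Quinn, Tablet, 3
Karen, Camera, 10
Karen, Keyboard, 3
Nate, Headphones, 4


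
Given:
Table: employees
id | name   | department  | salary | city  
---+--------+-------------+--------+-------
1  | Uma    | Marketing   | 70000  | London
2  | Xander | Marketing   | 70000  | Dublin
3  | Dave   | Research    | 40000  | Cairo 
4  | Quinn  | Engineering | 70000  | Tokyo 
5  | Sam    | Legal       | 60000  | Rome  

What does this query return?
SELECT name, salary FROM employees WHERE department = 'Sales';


Filtering: department = 'Sales'
Matching rows: 0

Empty result set (0 rows)


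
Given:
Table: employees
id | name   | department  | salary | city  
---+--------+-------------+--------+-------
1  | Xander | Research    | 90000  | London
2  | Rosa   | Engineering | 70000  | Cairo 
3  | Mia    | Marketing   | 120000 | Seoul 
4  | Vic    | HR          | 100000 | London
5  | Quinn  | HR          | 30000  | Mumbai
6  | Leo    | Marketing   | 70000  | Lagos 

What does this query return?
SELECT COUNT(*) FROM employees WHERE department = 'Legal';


Counting rows where department = 'Legal'


0


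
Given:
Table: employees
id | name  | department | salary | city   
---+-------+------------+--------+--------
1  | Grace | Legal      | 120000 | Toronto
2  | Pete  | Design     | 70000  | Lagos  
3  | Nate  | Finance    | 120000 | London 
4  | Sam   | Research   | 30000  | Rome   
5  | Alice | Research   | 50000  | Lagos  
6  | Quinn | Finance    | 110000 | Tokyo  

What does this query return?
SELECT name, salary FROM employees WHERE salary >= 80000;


Filtering: salary >= 80000
Matching: 3 rows

3 rows:
Grace, 120000
Nate, 120000
Quinn, 110000


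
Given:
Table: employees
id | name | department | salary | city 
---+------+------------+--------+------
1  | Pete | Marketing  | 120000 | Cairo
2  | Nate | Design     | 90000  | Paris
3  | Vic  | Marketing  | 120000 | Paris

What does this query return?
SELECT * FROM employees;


SELECT * returns all 3 rows with all columns

3 rows:
1, Pete, Marketing, 120000, Cairo
2, Nate, Design, 90000, Paris
3, Vic, Marketing, 120000, Paris


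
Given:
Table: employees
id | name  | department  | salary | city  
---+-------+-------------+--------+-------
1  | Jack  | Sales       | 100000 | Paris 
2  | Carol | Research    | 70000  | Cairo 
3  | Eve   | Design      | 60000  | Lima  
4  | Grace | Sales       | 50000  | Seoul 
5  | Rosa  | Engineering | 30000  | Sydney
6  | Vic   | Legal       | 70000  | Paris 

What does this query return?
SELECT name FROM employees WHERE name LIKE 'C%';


LIKE 'C%' matches names starting with 'C'
Matching: 1

1 rows:
Carol


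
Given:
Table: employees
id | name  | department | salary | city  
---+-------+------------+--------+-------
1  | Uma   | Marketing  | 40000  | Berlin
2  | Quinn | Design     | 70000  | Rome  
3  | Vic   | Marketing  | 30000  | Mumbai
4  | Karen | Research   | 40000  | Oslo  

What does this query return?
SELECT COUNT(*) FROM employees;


COUNT(*) counts all rows

4


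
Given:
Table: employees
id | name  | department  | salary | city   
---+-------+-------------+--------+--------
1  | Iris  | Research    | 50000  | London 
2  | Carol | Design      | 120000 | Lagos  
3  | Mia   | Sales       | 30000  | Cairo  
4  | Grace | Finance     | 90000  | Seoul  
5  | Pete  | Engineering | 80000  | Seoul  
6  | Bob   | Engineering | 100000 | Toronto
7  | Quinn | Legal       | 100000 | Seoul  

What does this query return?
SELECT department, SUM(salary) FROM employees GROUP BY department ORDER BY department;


Summing salary within each department:
  Design: 120000 = 120000
  Engineering: 80000 + 100000 = 180000
  Finance: 90000 = 90000
  Legal: 100000 = 100000
  Research: 50000 = 50000
  Sales: 30000 = 30000


6 groups:
Design, 120000
Engineering, 180000
Finance, 90000
Legal, 100000
Research, 50000
Sales, 30000


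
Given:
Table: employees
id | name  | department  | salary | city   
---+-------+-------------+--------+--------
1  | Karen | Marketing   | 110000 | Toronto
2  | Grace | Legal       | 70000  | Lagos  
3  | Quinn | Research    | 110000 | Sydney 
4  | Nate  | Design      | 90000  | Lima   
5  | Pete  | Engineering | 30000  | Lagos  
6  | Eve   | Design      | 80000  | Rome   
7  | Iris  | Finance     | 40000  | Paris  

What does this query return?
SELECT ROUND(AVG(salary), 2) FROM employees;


SUM(salary) = 530000
COUNT = 7
ROUND(AVG, 2) = ROUND(530000 / 7, 2) = 75714.29

75714.29


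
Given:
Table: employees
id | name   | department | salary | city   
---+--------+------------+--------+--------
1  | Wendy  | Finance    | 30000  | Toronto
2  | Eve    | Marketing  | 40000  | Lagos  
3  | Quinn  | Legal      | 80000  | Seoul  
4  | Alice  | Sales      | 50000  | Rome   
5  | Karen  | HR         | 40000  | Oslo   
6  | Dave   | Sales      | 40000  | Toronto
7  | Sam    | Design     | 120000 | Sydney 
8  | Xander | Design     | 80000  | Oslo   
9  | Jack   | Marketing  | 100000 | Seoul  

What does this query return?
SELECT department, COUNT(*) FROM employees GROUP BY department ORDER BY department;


Assigning each row to its department group:
  Wendy -> Finance
  Eve -> Marketing
  Quinn -> Legal
  Alice -> Sales
  Karen -> HR
  Dave -> Sales
  Sam -> Design
  Xander -> Design
  Jack -> Marketing


6 groups:
Design, 2
Finance, 1
HR, 1
Legal, 1
Marketing, 2
Sales, 2


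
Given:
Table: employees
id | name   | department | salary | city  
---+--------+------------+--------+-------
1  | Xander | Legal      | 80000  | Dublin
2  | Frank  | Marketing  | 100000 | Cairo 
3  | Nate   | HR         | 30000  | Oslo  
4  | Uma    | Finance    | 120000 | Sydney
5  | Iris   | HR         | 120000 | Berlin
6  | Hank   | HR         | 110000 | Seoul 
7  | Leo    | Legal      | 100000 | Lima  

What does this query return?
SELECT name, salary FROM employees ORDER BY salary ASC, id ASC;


Sorting by salary ASC, then id ASC for ties

7 rows:
Nate, 30000
Xander, 80000
Frank, 100000
Leo, 100000
Hank, 110000
Uma, 120000
Iris, 120000


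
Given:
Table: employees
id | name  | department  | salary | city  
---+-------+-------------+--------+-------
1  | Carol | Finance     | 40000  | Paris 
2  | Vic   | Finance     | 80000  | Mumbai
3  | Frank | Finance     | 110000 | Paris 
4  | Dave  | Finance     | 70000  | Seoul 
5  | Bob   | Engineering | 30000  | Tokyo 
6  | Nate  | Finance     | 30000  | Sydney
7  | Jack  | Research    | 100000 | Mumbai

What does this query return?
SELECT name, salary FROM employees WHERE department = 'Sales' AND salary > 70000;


Filtering: department = 'Sales' AND salary > 70000
Matching: 0 rows

Empty result set (0 rows)


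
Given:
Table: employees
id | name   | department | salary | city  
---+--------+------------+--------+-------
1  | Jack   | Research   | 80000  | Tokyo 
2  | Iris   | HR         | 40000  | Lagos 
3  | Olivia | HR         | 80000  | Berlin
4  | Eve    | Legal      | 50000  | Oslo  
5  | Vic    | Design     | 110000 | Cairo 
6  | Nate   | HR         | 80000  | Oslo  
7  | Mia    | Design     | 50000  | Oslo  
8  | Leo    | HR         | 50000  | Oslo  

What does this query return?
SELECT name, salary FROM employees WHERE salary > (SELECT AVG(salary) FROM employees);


Subquery: AVG(salary) = 67500.0
Filtering: salary > 67500.0
  Jack (80000) -> MATCH
  Olivia (80000) -> MATCH
  Vic (110000) -> MATCH
  Nate (80000) -> MATCH


4 rows:
Jack, 80000
Olivia, 80000
Vic, 110000
Nate, 80000


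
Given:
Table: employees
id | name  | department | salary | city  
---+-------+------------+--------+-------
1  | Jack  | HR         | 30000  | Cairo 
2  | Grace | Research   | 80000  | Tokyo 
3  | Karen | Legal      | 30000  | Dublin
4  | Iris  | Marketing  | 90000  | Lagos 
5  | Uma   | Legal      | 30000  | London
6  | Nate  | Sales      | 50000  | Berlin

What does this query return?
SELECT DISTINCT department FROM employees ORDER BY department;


All 'department' values (row order): HR, Research, Legal, Marketing, Legal, Sales
Removing duplicates leaves 5 unique value(s).

5 values:
HR
Legal
Marketing
Research
Sales


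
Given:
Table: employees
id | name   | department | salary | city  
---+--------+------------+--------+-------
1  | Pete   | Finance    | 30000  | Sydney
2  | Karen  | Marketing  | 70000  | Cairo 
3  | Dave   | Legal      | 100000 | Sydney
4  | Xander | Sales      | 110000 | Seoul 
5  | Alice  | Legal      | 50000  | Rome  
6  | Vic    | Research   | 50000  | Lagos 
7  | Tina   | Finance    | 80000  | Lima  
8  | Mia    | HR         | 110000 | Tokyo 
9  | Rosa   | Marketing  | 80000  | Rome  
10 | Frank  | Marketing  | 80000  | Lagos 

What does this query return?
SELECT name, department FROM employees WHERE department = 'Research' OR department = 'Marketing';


Filtering: department = 'Research' OR 'Marketing'
Matching: 4 rows

4 rows:
Karen, Marketing
Vic, Research
Rosa, Marketing
Frank, Marketing


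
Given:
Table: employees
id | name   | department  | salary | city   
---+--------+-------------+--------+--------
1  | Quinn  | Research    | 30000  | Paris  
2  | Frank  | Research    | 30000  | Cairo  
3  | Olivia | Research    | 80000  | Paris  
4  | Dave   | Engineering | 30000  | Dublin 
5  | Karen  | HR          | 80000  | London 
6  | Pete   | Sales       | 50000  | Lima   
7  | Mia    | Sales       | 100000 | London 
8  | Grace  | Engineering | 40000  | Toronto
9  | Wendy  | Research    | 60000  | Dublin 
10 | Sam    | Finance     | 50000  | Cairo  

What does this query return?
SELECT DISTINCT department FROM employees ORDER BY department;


All 'department' values (row order): Research, Research, Research, Engineering, HR, Sales, Sales, Engineering, Research, Finance
Removing duplicates leaves 5 unique value(s).

5 values:
Engineering
Finance
HR
Research
Sales


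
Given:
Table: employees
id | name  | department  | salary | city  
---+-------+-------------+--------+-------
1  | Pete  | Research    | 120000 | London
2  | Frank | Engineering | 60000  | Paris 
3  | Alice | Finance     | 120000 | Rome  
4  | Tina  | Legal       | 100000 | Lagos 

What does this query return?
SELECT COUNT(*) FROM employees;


COUNT(*) counts all rows

4


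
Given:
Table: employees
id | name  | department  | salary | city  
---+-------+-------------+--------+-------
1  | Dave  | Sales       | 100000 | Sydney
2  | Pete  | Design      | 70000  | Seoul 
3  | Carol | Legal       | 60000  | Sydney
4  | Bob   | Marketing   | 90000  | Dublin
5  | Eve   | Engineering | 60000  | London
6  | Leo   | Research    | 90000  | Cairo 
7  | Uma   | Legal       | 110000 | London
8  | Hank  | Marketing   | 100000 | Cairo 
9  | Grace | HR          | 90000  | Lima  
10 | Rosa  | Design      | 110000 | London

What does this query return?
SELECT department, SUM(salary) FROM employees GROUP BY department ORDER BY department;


Summing salary within each department:
  Design: 70000 + 110000 = 180000
  Engineering: 60000 = 60000
  HR: 90000 = 90000
  Legal: 60000 + 110000 = 170000
  Marketing: 90000 + 100000 = 190000
  Research: 90000 = 90000
  Sales: 100000 = 100000


7 groups:
Design, 180000
Engineering, 60000
HR, 90000
Legal, 170000
Marketing, 190000
Research, 90000
Sales, 100000


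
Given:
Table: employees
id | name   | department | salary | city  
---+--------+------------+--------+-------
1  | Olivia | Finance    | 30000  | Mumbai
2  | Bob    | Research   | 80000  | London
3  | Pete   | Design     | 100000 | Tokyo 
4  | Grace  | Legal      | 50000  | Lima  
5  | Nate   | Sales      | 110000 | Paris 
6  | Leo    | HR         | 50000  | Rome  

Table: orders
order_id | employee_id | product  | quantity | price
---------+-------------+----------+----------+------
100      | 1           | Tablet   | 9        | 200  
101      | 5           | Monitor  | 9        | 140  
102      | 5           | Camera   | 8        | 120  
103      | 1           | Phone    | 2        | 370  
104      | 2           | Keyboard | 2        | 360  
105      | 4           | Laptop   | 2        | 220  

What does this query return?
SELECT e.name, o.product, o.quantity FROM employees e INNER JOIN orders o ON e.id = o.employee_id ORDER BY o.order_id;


Joining employees.id = orders.employee_id:
  employee Olivia (id=1) -> order Tablet
  employee Nate (id=5) -> order Monitor
  employee Nate (id=5) -> order Camera
  employee Olivia (id=1) -> order Phone
  employee Bob (id=2) -> order Keyboard
  employee Grace (id=4) -> order Laptop


6 rows:
Olivia, Tablet, 9
Nate, Monitor, 9
Nate, Camera, 8
Olivia, Phone, 2
Bob, Keyboard, 2
Grace, Laptop, 2


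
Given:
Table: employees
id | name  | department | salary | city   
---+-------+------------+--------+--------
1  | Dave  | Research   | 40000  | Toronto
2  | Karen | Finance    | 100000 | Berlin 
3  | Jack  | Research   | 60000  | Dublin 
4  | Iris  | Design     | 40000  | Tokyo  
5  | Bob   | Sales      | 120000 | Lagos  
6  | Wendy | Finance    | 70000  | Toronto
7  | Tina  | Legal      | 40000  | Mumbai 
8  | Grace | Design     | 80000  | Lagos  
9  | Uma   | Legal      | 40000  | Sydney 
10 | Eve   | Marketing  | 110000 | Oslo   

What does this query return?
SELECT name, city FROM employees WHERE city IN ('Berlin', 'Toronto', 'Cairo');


Filtering: city IN ('Berlin', 'Toronto', 'Cairo')
Matching: 3 rows

3 rows:
Dave, Toronto
Karen, Berlin
Wendy, Toronto


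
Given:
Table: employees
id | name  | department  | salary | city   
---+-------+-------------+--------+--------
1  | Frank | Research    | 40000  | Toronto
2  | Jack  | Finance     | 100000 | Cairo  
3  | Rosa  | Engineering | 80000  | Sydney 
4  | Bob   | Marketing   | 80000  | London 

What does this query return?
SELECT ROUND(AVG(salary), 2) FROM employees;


SUM(salary) = 300000
COUNT = 4
ROUND(AVG, 2) = ROUND(300000 / 4, 2) = 75000.0

75000.0


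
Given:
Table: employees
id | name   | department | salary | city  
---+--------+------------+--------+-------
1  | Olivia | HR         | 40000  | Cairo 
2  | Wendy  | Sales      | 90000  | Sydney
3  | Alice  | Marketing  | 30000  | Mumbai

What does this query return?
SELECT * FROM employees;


SELECT * returns all 3 rows with all columns

3 rows:
1, Olivia, HR, 40000, Cairo
2, Wendy, Sales, 90000, Sydney
3, Alice, Marketing, 30000, Mumbai


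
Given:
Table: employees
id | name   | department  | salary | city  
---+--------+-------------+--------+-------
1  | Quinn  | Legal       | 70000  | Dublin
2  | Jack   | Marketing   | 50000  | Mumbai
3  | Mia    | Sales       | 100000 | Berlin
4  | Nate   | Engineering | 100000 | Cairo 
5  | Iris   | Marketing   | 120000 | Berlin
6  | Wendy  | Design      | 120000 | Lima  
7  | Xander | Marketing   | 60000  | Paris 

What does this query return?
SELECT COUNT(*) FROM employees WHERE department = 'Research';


Counting rows where department = 'Research'


0


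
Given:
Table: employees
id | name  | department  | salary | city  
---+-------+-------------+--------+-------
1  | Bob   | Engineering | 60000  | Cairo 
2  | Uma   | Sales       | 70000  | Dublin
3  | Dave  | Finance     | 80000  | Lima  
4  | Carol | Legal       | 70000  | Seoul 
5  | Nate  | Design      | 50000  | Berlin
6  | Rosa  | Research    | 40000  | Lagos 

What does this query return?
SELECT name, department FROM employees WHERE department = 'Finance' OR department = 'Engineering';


Filtering: department = 'Finance' OR 'Engineering'
Matching: 2 rows

2 rows:
Bob, Engineering
Dave, Finance


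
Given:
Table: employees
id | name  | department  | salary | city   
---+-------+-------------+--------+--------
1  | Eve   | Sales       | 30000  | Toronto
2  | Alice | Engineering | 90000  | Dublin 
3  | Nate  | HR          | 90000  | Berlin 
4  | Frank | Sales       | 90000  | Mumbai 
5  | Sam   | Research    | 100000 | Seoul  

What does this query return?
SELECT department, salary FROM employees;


Projecting columns: department, salary

5 rows:
Sales, 30000
Engineering, 90000
HR, 90000
Sales, 90000
Research, 100000


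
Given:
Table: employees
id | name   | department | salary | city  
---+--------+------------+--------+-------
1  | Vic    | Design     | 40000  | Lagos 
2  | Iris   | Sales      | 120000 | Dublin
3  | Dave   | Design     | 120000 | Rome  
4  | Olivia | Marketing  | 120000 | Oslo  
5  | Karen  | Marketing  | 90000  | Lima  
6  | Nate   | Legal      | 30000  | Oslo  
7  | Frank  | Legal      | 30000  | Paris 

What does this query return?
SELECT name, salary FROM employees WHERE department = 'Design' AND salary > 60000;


Filtering: department = 'Design' AND salary > 60000
Matching: 1 rows

1 rows:
Dave, 120000


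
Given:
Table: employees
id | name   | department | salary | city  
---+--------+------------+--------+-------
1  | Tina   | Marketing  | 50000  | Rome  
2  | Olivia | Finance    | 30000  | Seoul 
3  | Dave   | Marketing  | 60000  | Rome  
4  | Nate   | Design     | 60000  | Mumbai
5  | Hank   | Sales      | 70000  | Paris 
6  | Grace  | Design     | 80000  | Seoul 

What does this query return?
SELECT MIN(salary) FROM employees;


Salaries: 50000, 30000, 60000, 60000, 70000, 80000
MIN = 30000

30000


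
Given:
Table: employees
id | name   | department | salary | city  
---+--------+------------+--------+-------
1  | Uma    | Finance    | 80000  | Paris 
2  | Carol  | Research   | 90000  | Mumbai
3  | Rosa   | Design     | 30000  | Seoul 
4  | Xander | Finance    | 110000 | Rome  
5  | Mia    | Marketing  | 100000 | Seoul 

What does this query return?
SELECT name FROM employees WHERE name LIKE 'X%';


LIKE 'X%' matches names starting with 'X'
Matching: 1

1 rows:
Xander


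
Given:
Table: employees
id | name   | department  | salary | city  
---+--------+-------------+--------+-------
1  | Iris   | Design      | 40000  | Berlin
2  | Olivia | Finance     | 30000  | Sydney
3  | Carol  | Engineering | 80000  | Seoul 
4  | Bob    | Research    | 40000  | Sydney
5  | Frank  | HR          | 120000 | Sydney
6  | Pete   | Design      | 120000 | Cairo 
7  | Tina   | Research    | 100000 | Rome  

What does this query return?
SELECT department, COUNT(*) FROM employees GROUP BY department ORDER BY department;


Assigning each row to its department group:
  Iris -> Design
  Olivia -> Finance
  Carol -> Engineering
  Bob -> Research
  Frank -> HR
  Pete -> Design
  Tina -> Research


5 groups:
Design, 2
Engineering, 1
Finance, 1
HR, 1
Research, 2


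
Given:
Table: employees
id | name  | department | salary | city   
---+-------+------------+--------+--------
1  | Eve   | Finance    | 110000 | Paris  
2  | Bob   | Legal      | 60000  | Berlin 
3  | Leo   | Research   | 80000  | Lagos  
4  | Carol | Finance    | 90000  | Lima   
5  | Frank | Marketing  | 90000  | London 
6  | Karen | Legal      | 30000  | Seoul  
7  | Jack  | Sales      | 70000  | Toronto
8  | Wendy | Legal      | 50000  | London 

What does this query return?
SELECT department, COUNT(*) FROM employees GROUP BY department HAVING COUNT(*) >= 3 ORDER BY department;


Groups with count >= 3:
  Legal: 3 -> PASS
  Finance: 2 -> filtered out
  Marketing: 1 -> filtered out
  Research: 1 -> filtered out
  Sales: 1 -> filtered out


1 groups:
Legal, 3


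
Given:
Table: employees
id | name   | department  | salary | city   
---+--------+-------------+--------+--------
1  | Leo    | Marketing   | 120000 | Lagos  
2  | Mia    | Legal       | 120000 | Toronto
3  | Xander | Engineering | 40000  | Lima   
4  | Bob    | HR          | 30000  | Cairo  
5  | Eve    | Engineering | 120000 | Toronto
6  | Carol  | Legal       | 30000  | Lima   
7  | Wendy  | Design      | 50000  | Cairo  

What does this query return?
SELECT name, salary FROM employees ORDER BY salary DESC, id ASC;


Sorting by salary DESC, then id ASC for ties

7 rows:
Leo, 120000
Mia, 120000
Eve, 120000
Wendy, 50000
Xander, 40000
Bob, 30000
Carol, 30000


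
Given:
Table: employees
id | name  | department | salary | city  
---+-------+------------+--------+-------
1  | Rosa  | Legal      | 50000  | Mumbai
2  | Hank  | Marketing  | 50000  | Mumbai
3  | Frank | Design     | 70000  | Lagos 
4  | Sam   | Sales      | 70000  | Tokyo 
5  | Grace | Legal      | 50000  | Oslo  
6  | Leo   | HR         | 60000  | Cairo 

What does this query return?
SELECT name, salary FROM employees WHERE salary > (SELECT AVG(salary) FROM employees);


Subquery: AVG(salary) = 58333.33
Filtering: salary > 58333.33
  Frank (70000) -> MATCH
  Sam (70000) -> MATCH
  Leo (60000) -> MATCH


3 rows:
Frank, 70000
Sam, 70000
Leo, 60000


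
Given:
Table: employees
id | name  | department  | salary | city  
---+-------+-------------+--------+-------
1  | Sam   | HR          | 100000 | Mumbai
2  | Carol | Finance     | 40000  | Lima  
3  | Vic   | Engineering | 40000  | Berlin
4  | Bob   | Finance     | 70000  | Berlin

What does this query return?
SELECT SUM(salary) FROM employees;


SUM(salary) = 100000 + 40000 + 40000 + 70000 = 250000

250000


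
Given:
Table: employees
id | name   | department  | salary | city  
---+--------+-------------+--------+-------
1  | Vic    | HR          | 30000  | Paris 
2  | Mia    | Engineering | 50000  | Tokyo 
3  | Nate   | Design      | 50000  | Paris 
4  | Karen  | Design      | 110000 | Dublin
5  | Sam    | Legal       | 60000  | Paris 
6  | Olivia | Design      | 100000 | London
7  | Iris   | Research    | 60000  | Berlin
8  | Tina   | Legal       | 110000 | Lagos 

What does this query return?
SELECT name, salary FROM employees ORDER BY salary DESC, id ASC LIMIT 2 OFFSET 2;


Sort by salary DESC (id ASC tiebreak), then skip 2 and take 2
Rows 3 through 4

2 rows:
Olivia, 100000
Sam, 60000
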